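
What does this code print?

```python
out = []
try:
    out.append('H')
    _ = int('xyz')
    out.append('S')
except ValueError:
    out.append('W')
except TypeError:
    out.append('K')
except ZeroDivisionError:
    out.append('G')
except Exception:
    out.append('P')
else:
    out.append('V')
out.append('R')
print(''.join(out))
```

Execution trace: 'H' (try body) → 'W' (except ValueError) → 'R' (after the try/except). Output: HWR

Answer: HWR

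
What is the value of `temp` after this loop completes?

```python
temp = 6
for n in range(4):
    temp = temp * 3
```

Multiply by 3, 4 times: 6 * 3^4 = 486
`temp` takes the values: 6 → 18 → 54 → 162 → 486

Answer: 486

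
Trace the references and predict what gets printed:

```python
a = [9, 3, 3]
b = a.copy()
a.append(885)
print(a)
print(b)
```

Key concept: list.copy() creates independent copy.
Step by step:
`a = [9, 3, 3]` → a = [9, 3, 3]
`b = a.copy()` → b = [9, 3, 3]
`a.append(885)` → a = [9, 3, 3, 885]
`print(a)` → prints [9, 3, 3, 885]
`print(b)` → prints [9, 3, 3]

Answer:
[9, 3, 3, 885]
[9, 3, 3]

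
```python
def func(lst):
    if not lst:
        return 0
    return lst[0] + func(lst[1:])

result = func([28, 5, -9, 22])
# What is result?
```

28 + 5 + (-9) + 22 + 0 = 46

Answer: 46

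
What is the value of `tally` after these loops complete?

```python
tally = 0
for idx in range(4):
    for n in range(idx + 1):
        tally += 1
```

Triangle: 1 + 2 + ... + 4
`tally` takes the values: 0 → 1 → 2 → 3 → 4 → 5 → 6 → 7 → 8 → 9 → 10

Answer: 10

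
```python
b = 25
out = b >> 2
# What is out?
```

Trace:
`b = 25` → b = 25
`out = b >> 2` → out = 6
So out = 6

Answer: 6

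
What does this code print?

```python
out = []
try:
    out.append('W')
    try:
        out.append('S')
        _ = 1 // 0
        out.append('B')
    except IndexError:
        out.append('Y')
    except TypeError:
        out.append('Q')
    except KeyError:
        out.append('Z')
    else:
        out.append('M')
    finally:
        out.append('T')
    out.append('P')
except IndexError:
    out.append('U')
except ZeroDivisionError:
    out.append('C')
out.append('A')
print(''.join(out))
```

Execution trace: 'W' (try body) → 'S' (inner try body) → 'T' (inner finally) → 'C' (except ZeroDivisionError) → 'A' (after the try/except). Output: WSTCA

Answer: WSTCA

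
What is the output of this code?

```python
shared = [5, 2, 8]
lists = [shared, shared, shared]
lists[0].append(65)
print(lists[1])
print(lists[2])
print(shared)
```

Key concept: list of same reference.
Step by step:
`shared = [5, 2, 8]` → shared = [5, 2, 8]
`lists = [shared, shared, shared]` → lists = [[5, 2, 8], [5, 2, 8], [5, 2, 8]]
`lists[0].append(65)` → shared = [5, 2, 8, 65]; lists = [[5, 2, 8, 65], [5, 2, 8, 65], [5, 2, 8, 65]]
`print(lists[1])` → prints [5, 2, 8, 65]
`print(lists[2])` → prints [5, 2, 8, 65]
`print(shared)` → prints [5, 2, 8, 65]

Answer:
[5, 2, 8, 65]
[5, 2, 8, 65]
[5, 2, 8, 65]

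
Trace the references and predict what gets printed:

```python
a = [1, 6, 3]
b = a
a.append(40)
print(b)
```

Key concept: basic list aliasing.
Step by step:
`a = [1, 6, 3]` → a = [1, 6, 3]
`b = a` → b = [1, 6, 3] (same object as a)
`a.append(40)` → a = [1, 6, 3, 40] (same object as b); b = [1, 6, 3, 40] (same object as a)
`print(b)` → prints [1, 6, 3, 40]

Answer: [1, 6, 3, 40]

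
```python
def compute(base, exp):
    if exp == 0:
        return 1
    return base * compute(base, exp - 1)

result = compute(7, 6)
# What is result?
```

compute(7, 6) = 7 * 7 * 7 * 7 * 7 * 7 = 117649

Answer: 117649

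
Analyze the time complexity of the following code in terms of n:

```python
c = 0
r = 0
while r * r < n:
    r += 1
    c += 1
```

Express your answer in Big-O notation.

Each loop level contributes: √n. Multiplying the contributions gives O(√n).

Answer: O(√n)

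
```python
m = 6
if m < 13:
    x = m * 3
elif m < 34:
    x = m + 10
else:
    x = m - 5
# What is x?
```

Trace:
`m = 6` → m = 6
`if m < 13: ...` → m < 13 is True → x = 18
So x = 18

Answer: 18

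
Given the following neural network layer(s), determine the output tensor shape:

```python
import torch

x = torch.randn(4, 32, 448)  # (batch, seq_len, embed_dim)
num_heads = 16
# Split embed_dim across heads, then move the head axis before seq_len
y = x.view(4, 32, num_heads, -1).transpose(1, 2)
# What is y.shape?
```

Input: (4, 32, 448) -> head_dim = 448 // 16 = 28; after view: (4, 32, 16, 28) -> after transpose(1, 2): (4, 16, 32, 28) -> Output: (4, 16, 32, 28)

Answer: (4, 16, 32, 28)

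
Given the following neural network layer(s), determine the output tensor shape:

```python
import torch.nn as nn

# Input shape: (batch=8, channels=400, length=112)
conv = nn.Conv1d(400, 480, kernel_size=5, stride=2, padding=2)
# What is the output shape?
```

Input: (8, 400, 112) -> Output: (8, 480, 56)

Answer: (8, 480, 56)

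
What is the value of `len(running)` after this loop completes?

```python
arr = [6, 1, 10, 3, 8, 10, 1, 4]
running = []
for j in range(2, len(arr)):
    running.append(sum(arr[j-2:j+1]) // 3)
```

Number of 3-element averages
`running` takes the values: [] → [5] → [5, 4] → [5, 4, 7] → [5, 4, 7, 7] → [5, 4, 7, 7, 6] → [5, 4, 7, 7, 6, 5]
So `len(running)` = 6

Answer: 6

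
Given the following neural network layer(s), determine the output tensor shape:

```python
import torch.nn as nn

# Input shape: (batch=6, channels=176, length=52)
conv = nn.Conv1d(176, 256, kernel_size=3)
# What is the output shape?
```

Input: (6, 176, 52) -> Output: (6, 256, 50)

Answer: (6, 256, 50)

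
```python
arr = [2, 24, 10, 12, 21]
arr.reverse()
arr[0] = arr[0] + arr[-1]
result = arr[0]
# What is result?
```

Trace:
`arr = [2, 24, 10, 12, 21]` → arr = [2, 24, 10, 12, 21]
`arr.reverse()` → arr = [21, 12, 10, 24, 2]
`arr[0] = arr[0] + arr[-1]` → arr = [23, 12, 10, 24, 2]
`result = arr[0]` → result = 23
So result = 23

Answer: 23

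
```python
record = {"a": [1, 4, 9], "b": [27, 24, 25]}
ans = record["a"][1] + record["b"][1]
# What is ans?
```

Trace:
`record = {"a": [1, 4, 9], "b": [27, 24, 25]}` → record = {'a': [1, 4, 9], 'b': [27, 24, 25]}
`ans = record["a"][1] + record["b"][1]` → ans = 28
So ans = 28

Answer: 28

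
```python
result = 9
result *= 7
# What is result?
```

Trace:
`result = 9` → result = 9
`result *= 7` → result = 63
So result = 63

Answer: 63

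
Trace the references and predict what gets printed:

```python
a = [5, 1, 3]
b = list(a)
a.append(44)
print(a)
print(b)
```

Key concept: list() constructor creates copy.
Step by step:
`a = [5, 1, 3]` → a = [5, 1, 3]
`b = list(a)` → b = [5, 1, 3]
`a.append(44)` → a = [5, 1, 3, 44]
`print(a)` → prints [5, 1, 3, 44]
`print(b)` → prints [5, 1, 3]

Answer:
[5, 1, 3, 44]
[5, 1, 3]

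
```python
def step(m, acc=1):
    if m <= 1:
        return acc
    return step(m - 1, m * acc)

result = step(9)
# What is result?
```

Accumulator trace (n, acc): (9, 1) -> (8, 9) -> (7, 72) -> (6, 504) -> (5, 3024) -> (4, 15120) -> (3, 60480) -> (2, 181440) -> (1, 362880) -> return 362880

Answer: 362880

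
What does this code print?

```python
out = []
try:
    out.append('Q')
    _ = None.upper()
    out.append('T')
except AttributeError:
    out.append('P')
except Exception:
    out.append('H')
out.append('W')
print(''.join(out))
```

Execution trace: 'Q' (try body) → 'P' (except AttributeError) → 'W' (after the try/except). Output: QPW

Answer: QPW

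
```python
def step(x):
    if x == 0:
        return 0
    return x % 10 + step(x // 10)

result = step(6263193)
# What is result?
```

Sum of digits of 6263193: 3 + 9 + 1 + 3 + 6 + 2 + 6 = 30

Answer: 30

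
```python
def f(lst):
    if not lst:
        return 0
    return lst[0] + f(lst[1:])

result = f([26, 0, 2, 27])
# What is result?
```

26 + 0 + 2 + 27 + 0 = 55

Answer: 55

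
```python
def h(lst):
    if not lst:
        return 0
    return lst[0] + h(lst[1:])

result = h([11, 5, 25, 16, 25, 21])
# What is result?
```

11 + 5 + 25 + 16 + 25 + 21 + 0 = 103

Answer: 103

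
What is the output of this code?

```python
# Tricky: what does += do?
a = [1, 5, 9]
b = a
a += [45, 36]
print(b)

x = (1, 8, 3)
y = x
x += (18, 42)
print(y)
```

Key concept: += behavior differs for mutable vs immutable.
Step by step:
`a = [1, 5, 9]` → a = [1, 5, 9]
`b = a` → b = [1, 5, 9] (same object as a)
`a += [45, 36]` → a = [1, 5, 9, 45, 36] (same object as b); b = [1, 5, 9, 45, 36] (same object as a)
`print(b)` → prints [1, 5, 9, 45, 36]
`x = (1, 8, 3)` → x = (1, 8, 3)
`y = x` → y = (1, 8, 3)
`x += (18, 42)` → x = (1, 8, 3, 18, 42)
`print(y)` → prints (1, 8, 3)

Answer:
[1, 5, 9, 45, 36]
(1, 8, 3)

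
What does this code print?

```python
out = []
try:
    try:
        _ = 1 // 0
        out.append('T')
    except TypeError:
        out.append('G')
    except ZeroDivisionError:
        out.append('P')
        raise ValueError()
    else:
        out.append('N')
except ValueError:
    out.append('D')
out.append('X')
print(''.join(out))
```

Execution trace: 'P' (inner except ZeroDivisionError) → 'D' (outer except ValueError) → 'X' (after the try/except). Output: PDX

Answer: PDX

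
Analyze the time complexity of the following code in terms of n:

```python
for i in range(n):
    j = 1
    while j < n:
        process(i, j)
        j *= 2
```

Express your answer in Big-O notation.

This is Linear outer loop, logarithmic inner loop. Time complexity: O(n log n).

Answer: O(n log n)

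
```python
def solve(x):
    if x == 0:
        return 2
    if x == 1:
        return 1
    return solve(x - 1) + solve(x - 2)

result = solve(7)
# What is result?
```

Build up from base cases: solve(0)=2, solve(1)=1, solve(2)=3, solve(3)=4, solve(4)=7, solve(5)=11, solve(6)=18, ..., solve(7)=29

Answer: 29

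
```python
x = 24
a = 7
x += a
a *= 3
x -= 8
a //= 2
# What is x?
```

Trace:
`x = 24` → x = 24
`a = 7` → a = 7
`x += a` → x = 31
`a *= 3` → a = 21
`x -= 8` → x = 23
`a //= 2` → a = 10
So x = 23

Answer: 23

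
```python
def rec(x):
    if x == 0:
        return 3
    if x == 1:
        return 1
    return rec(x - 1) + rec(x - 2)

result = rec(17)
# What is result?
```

Build up from base cases: rec(0)=3, rec(1)=1, rec(2)=4, rec(3)=5, rec(4)=9, rec(5)=14, rec(6)=23, ..., rec(17)=4558

Answer: 4558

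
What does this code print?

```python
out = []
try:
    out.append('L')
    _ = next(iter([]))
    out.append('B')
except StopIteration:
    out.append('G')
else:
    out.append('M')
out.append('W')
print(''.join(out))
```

Execution trace: 'L' (try body) → 'G' (except StopIteration) → 'W' (after the try/except). Output: LGW

Answer: LGW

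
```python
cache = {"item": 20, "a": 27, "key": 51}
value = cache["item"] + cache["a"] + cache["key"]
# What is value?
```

Trace:
`cache = {"item": 20, "a": 27, "key": 51}` → cache = {'item': 20, 'a': 27, 'key': 51}
`value = cache["item"] + cache["a"] + cache["key"]` → value = 98
So value = 98

Answer: 98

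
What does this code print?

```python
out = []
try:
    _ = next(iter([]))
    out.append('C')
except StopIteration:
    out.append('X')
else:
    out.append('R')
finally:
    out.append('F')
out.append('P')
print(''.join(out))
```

Execution trace: 'X' (except StopIteration) → 'F' (finally) → 'P' (after the try/except). Output: XFP

Answer: XFP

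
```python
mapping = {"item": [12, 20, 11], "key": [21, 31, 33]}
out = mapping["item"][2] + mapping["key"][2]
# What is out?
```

Trace:
`mapping = {"item": [12, 20, 11], "key": [21, 31, 33]}` → mapping = {'item': [12, 20, 11], 'key': [21, 31, 33]}
`out = mapping["item"][2] + mapping["key"][2]` → out = 44
So out = 44

Answer: 44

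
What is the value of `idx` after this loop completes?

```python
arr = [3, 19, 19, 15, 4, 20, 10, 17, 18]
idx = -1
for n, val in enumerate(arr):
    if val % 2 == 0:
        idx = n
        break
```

First even number index in [3, 19, 19, 15, 4, 20, 10, 17, 18]
`idx` takes the values: -1 → 4

Answer: 4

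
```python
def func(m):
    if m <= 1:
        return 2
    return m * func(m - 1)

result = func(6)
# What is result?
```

func(6) = 6 * 5 * 4 * 3 * 2 * 2 = 1440

Answer: 1440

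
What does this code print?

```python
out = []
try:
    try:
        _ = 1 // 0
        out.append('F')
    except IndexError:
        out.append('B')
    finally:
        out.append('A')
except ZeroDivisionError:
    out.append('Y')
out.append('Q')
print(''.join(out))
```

Execution trace: 'A' (finally) → 'Y' (outer except ZeroDivisionError) → 'Q' (after the try/except). Output: AYQ

Answer: AYQ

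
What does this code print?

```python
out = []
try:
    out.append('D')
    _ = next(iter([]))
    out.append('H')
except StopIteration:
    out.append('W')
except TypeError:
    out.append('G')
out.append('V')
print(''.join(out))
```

Execution trace: 'D' (try body) → 'W' (except StopIteration) → 'V' (after the try/except). Output: DWV

Answer: DWV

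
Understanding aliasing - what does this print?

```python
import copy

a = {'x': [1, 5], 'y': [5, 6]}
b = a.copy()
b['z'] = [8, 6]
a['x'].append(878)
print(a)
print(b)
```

Key concept: shallow copy of dict with mutable values.
Step by step:
`a = {'x': [1, 5], 'y': [5, 6]}` → a = {'x': [1, 5], 'y': [5, 6]}
`b = a.copy()` → b = {'x': [1, 5], 'y': [5, 6]}
`b['z'] = [8, 6]` → b = {'x': [1, 5], 'y': [5, 6], 'z': [8, 6]}
`a['x'].append(878)` → a = {'x': [1, 5, 878], 'y': [5, 6]}; b = {'x': [1, 5, 878], 'y': [5, 6], 'z': [8, 6]}
`print(a)` → prints {'x': [1, 5, 878], 'y': [5, 6]}
`print(b)` → prints {'x': [1, 5, 878], 'y': [5, 6], 'z': [8, 6]}

Answer:
{'x': [1, 5, 878], 'y': [5, 6]}
{'x': [1, 5, 878], 'y': [5, 6], 'z': [8, 6]}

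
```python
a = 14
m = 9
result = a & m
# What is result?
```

Trace:
`a = 14` → a = 14
`m = 9` → m = 9
`result = a & m` → result = 8
So result = 8

Answer: 8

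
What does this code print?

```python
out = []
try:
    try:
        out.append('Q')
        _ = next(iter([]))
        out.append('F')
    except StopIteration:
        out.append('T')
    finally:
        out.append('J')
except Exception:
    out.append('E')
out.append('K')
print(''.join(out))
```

Execution trace: 'Q' (inner try body) → 'T' (inner except StopIteration) → 'J' (inner finally) → 'K' (after the try/except). Output: QTJK

Answer: QTJK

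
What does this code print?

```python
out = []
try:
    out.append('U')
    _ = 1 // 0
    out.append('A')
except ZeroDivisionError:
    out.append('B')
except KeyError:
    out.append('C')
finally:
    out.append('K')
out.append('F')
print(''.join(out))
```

Execution trace: 'U' (try body) → 'B' (except ZeroDivisionError) → 'K' (finally) → 'F' (after the try/except). Output: UBKF

Answer: UBKF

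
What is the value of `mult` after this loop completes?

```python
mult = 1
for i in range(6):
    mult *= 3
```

3^6 = 729
`mult` takes the values: 1 → 3 → 9 → 27 → 81 → 243 → 729

Answer: 729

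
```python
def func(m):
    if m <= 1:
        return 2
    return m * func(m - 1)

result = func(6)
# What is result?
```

func(6) = 6 * 5 * 4 * 3 * 2 * 2 = 1440

Answer: 1440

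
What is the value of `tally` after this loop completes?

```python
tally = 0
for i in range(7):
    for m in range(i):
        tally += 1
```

Triangle number: 0+1+2+...+6
`tally` takes the values: 0 → 1 → 2 → 3 → 4 → 5 → 6 → 7 → 8 → 9 → 10 → 11 → 12 → 13 → 14 → 15 → 16 → 17 → 18 → 19 → 20 → 21

Answer: 21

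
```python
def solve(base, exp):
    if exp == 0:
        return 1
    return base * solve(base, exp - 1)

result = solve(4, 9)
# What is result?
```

solve(4, 9) = 4 * 4 * 4 * 4 * 4 * 4 * 4 * 4 * 4 = 262144

Answer: 262144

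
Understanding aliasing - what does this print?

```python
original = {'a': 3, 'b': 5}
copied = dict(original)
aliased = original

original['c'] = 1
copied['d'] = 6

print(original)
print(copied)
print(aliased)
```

Key concept: dict() creates copy, assignment creates alias.
Step by step:
`original = {'a': 3, 'b': 5}` → original = {'a': 3, 'b': 5}
`copied = dict(original)` → copied = {'a': 3, 'b': 5}
`aliased = original` → aliased = {'a': 3, 'b': 5} (same object as original)
`original['c'] = 1` → original = {'a': 3, 'b': 5, 'c': 1} (same object as aliased); aliased = {'a': 3, 'b': 5, 'c': 1} (same object as original)
`copied['d'] = 6` → copied = {'a': 3, 'b': 5, 'd': 6}
`print(original)` → prints {'a': 3, 'b': 5, 'c': 1}
`print(copied)` → prints {'a': 3, 'b': 5, 'd': 6}
`print(aliased)` → prints {'a': 3, 'b': 5, 'c': 1}

Answer:
{'a': 3, 'b': 5, 'c': 1}
{'a': 3, 'b': 5, 'd': 6}
{'a': 3, 'b': 5, 'c': 1}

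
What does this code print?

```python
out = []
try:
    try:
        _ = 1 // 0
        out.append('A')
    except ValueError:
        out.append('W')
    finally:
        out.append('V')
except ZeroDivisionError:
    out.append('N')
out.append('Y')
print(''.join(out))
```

Execution trace: 'V' (inner finally) → 'N' (outer except ZeroDivisionError) → 'Y' (after the try/except). Output: VNY

Answer: VNY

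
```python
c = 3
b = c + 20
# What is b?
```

Trace:
`c = 3` → c = 3
`b = c + 20` → b = 23
So b = 23

Answer: 23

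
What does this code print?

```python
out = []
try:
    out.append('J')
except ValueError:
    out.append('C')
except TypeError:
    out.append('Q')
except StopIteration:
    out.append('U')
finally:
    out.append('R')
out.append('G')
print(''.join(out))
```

Execution trace: 'J' (try body, no exception) → 'R' (finally) → 'G' (after the try/except). Output: JRG

Answer: JRG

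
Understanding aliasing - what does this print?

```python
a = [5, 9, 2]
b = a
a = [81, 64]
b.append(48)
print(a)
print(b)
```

Key concept: rebinding vs mutation: a is rebound to a new list, b still points at the original.
Step by step:
`a = [5, 9, 2]` → a = [5, 9, 2]
`b = a` → b = [5, 9, 2] (same object as a)
`a = [81, 64]` → a = [81, 64]
`b.append(48)` → b = [5, 9, 2, 48]
`print(a)` → prints [81, 64]
`print(b)` → prints [5, 9, 2, 48]

Answer:
[81, 64]
[5, 9, 2, 48]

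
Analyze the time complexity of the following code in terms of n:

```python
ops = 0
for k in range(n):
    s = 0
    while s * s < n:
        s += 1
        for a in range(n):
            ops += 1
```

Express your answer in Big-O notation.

Each loop level contributes: n × √n × n. Multiplying the contributions gives O(n^2√n).

Answer: O(n^2√n)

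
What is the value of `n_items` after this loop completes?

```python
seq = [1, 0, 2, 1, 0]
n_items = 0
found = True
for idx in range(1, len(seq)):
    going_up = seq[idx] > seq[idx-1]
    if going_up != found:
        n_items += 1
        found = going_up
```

Count direction changes in [1, 0, 2, 1, 0]
`n_items` takes the values: 0 → 1 → 2 → 3

Answer: 3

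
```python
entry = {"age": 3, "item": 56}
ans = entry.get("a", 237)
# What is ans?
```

Trace:
`entry = {"age": 3, "item": 56}` → entry = {'age': 3, 'item': 56}
`ans = entry.get("a", 237)` → ans = 237
So ans = 237

Answer: 237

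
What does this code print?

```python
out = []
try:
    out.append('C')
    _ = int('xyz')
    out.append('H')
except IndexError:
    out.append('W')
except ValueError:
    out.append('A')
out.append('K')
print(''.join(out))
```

Execution trace: 'C' (try body) → 'A' (except ValueError) → 'K' (after the try/except). Output: CAK

Answer: CAK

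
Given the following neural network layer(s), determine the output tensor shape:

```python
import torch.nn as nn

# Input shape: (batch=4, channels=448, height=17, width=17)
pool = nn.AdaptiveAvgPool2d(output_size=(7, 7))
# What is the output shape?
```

Input: (4, 448, 17, 17) -> Output: (4, 448, 7, 7)

Answer: (4, 448, 7, 7)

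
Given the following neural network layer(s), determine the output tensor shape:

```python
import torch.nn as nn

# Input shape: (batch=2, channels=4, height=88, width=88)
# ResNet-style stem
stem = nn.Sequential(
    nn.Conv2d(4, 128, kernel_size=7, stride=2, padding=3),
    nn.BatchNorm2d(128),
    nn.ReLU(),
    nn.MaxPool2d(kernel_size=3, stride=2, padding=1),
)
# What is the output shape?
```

Input: (2, 4, 88, 88) -> after Conv2d 7x7 stride=2: (2, 128, 44, 44) -> Output: (2, 128, 22, 22)

Answer: (2, 128, 22, 22)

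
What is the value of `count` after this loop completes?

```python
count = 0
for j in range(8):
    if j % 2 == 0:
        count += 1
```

Count numbers divisible by 2 in range(8)
`count` takes the values: 0 → 1 → 2 → 3 → 4

Answer: 4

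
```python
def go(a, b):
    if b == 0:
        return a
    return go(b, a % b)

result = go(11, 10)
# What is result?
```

go(11, 10) -> go(10, 1) -> go(1, 0) -> 1

Answer: 1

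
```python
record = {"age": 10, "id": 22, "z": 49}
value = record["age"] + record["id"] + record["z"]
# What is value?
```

Trace:
`record = {"age": 10, "id": 22, "z": 49}` → record = {'age': 10, 'id': 22, 'z': 49}
`value = record["age"] + record["id"] + record["z"]` → value = 81
So value = 81

Answer: 81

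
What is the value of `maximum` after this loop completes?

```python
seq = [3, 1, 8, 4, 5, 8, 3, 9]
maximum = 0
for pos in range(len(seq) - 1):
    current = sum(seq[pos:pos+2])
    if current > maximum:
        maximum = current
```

Max sum of 2-element window in [3, 1, 8, 4, 5, 8, 3, 9]
`maximum` takes the values: 0 → 4 → 9 → 12 → 13

Answer: 13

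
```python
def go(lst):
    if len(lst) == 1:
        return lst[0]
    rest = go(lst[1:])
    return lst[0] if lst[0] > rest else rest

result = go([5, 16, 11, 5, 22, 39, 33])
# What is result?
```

Recursive max over [5, 16, 11, 5, 22, 39, 33] = 39

Answer: 39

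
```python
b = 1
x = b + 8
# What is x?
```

Trace:
`b = 1` → b = 1
`x = b + 8` → x = 9
So x = 9

Answer: 9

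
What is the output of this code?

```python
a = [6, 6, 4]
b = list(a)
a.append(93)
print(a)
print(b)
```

Key concept: list() constructor creates copy.
Step by step:
`a = [6, 6, 4]` → a = [6, 6, 4]
`b = list(a)` → b = [6, 6, 4]
`a.append(93)` → a = [6, 6, 4, 93]
`print(a)` → prints [6, 6, 4, 93]
`print(b)` → prints [6, 6, 4]

Answer:
[6, 6, 4, 93]
[6, 6, 4]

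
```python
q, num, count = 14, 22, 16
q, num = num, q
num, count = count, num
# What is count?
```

Trace:
`q, num, count = 14, 22, 16` → q = 14; num = 22; count = 16
`q, num = num, q` → q = 22; num = 14
`num, count = count, num` → num = 16; count = 14
So count = 14

Answer: 14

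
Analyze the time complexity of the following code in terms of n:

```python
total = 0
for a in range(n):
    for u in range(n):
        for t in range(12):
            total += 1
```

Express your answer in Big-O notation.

Each loop level contributes: n × n × 1. Multiplying the contributions gives O(n^2).

Answer: O(n^2)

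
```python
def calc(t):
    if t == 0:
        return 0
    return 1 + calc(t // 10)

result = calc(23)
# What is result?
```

Count of digits of 23: 2

Answer: 2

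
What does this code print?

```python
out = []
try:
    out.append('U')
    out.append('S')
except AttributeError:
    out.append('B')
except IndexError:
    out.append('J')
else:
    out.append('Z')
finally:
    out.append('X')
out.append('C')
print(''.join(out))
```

Execution trace: 'U' (try body) → 'S' (try body, no exception) → 'Z' (else) → 'X' (finally) → 'C' (after the try/except). Output: USZXC

Answer: USZXC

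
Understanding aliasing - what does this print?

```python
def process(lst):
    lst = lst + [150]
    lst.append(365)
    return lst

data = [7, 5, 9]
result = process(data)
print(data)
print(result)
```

Key concept: rebinding parameter vs mutation.
Step by step:
`data = [7, 5, 9]` → data = [7, 5, 9]
`result = process(data)` → result = [7, 5, 9, 150, 365]
`print(data)` → prints [7, 5, 9]
`print(result)` → prints [7, 5, 9, 150, 365]

Answer:
[7, 5, 9]
[7, 5, 9, 150, 365]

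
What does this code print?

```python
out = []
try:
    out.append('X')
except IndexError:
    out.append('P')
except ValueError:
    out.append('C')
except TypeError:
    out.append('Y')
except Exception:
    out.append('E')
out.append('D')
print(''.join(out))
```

Execution trace: 'X' (try body, no exception) → 'D' (after the try/except). Output: XD

Answer: XD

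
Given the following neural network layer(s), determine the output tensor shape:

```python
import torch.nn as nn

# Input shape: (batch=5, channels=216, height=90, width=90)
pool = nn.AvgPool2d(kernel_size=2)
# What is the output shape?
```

Input: (5, 216, 90, 90) -> Output: (5, 216, 45, 45)

Answer: (5, 216, 45, 45)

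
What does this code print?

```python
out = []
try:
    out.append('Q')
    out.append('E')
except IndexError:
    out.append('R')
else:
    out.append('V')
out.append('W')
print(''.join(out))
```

Execution trace: 'Q' (try body) → 'E' (try body, no exception) → 'V' (else) → 'W' (after the try/except). Output: QEVW

Answer: QEVW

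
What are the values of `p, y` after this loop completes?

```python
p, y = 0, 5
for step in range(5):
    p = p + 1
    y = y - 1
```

p goes 0→5, y goes 5→0
`p, y` takes the values: (0, 5) → (1, 5) → (1, 4) → (2, 4) → (2, 3) → (3, 3) → (3, 2) → (4, 2) → (4, 1) → (5, 1) → (5, 0)

Answer: 5, 0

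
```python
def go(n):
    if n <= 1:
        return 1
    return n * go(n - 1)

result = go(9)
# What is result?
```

go(9) = 9 * 8 * 7 * 6 * 5 * 4 * 3 * 2 * 1 = 362880

Answer: 362880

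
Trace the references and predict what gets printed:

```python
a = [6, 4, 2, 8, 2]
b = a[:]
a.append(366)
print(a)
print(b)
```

Key concept: slice [:] creates copy.
Step by step:
`a = [6, 4, 2, 8, 2]` → a = [6, 4, 2, 8, 2]
`b = a[:]` → b = [6, 4, 2, 8, 2]
`a.append(366)` → a = [6, 4, 2, 8, 2, 366]
`print(a)` → prints [6, 4, 2, 8, 2, 366]
`print(b)` → prints [6, 4, 2, 8, 2]

Answer:
[6, 4, 2, 8, 2, 366]
[6, 4, 2, 8, 2]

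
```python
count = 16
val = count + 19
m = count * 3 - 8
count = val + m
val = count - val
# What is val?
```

Trace:
`count = 16` → count = 16
`val = count + 19` → val = 35
`m = count * 3 - 8` → m = 40
`count = val + m` → count = 75
`val = count - val` → val = 40
So val = 40

Answer: 40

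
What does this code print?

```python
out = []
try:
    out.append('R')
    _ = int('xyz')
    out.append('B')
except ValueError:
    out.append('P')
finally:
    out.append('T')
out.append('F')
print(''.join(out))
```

Execution trace: 'R' (try body) → 'P' (except ValueError) → 'T' (finally) → 'F' (after the try/except). Output: RPTF

Answer: RPTF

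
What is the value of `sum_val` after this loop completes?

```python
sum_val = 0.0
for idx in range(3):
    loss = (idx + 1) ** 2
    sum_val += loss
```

Sum of squared losses 1² + 2² + ... + 3²
`sum_val` takes the values: 0.0 → 1.0 → 5.0 → 14.0

Answer: 14.0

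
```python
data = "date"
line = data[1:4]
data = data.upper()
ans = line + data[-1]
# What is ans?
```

Trace:
`data = "date"` → data = 'date'
`line = data[1:4]` → line = 'ate'
`data = data.upper()` → data = 'DATE'
`ans = line + data[-1]` → ans = 'ateE'
So ans = 'ateE'

Answer: 'ateE'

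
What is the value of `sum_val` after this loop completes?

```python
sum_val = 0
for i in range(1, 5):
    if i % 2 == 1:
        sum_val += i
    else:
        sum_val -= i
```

Add odd, subtract even
`sum_val` takes the values: 0 → 1 → -1 → 2 → -2

Answer: -2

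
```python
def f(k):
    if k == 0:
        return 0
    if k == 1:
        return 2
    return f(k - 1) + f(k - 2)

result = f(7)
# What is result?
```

Build up from base cases: f(0)=0, f(1)=2, f(2)=2, f(3)=4, f(4)=6, f(5)=10, f(6)=16, ..., f(7)=26

Answer: 26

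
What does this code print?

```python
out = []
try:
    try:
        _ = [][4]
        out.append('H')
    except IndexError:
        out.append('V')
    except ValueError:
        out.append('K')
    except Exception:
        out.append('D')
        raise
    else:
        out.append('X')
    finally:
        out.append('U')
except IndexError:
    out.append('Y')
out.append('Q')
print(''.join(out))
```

Execution trace: 'V' (except IndexError) → 'U' (finally) → 'Q' (after the try/except). Output: VUQ

Answer: VUQ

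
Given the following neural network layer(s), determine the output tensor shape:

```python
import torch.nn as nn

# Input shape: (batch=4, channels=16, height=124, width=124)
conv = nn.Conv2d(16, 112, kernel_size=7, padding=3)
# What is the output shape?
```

Input: (4, 16, 124, 124) -> Output: (4, 112, 124, 124)

Answer: (4, 112, 124, 124)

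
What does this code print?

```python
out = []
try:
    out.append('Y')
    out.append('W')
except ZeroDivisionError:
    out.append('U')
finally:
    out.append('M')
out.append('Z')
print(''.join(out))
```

Execution trace: 'Y' (try body) → 'W' (try body, no exception) → 'M' (finally) → 'Z' (after the try/except). Output: YWMZ

Answer: YWMZ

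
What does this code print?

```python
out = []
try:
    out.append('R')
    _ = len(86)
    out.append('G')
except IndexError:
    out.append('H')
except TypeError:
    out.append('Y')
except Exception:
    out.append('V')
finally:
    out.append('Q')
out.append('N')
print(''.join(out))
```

Execution trace: 'R' (try body) → 'Y' (except TypeError) → 'Q' (finally) → 'N' (after the try/except). Output: RYQN

Answer: RYQN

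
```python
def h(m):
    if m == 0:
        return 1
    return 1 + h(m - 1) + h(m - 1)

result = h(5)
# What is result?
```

h(m) = 1 + 2·h(m-1), h(0)=1. Closed form: (1+1)·2^5 - 1 = 63.

Answer: 63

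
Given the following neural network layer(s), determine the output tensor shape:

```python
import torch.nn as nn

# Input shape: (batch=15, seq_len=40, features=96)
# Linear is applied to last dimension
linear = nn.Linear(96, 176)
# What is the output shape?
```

Input: (15, 40, 96) -> Output: (15, 40, 176)

Answer: (15, 40, 176)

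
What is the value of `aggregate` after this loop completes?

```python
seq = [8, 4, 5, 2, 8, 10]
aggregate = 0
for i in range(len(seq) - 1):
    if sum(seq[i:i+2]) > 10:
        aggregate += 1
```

Count windows with sum > 10
`aggregate` takes the values: 0 → 1 → 2

Answer: 2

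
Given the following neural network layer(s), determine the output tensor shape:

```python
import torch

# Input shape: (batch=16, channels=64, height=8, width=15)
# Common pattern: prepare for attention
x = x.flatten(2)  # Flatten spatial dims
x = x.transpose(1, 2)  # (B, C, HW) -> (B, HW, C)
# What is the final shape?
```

Input: (16, 64, 8, 15) -> after flatten(2): (16, 64, 120) -> Output: (16, 120, 64)

Answer: (16, 120, 64)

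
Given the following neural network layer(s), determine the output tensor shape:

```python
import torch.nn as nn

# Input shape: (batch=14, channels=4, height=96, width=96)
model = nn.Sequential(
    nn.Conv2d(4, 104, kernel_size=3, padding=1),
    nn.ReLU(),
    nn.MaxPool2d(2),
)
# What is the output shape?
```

Input: (14, 4, 96, 96) -> after Conv2d: (14, 104, 96, 96) -> after ReLU: (14, 104, 96, 96) -> Output: (14, 104, 48, 48)

Answer: (14, 104, 48, 48)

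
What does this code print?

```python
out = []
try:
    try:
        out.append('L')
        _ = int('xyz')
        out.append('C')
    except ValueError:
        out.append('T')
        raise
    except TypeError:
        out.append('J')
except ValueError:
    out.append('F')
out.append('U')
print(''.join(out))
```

Execution trace: 'L' (try body) → 'T' (except ValueError) → 'F' (outer except ValueError) → 'U' (after the try/except). Output: LTFU

Answer: LTFU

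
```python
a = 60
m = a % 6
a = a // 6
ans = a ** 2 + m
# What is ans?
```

Trace:
`a = 60` → a = 60
`m = a % 6` → m = 0
`a = a // 6` → a = 10
`ans = a ** 2 + m` → ans = 100
So ans = 100

Answer: 100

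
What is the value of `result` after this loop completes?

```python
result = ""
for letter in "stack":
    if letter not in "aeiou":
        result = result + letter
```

Remove vowels from 'stack'
`result` takes the values: "" → "s" → "st" → "stc" → "stck"

Answer: "stck"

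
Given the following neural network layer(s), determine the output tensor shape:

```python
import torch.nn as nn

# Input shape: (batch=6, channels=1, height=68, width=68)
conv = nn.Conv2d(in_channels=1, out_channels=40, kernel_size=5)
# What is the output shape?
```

Input: (6, 1, 68, 68) -> Output: (6, 40, 64, 64)

Answer: (6, 40, 64, 64)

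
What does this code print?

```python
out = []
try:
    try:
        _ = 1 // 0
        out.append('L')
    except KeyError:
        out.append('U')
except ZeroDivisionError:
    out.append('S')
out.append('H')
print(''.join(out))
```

Execution trace: 'S' (outer except ZeroDivisionError) → 'H' (after the try/except). Output: SH

Answer: SH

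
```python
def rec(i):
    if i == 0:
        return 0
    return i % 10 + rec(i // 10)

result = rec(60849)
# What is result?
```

Sum of digits of 60849: 9 + 4 + 8 + 0 + 6 = 27

Answer: 27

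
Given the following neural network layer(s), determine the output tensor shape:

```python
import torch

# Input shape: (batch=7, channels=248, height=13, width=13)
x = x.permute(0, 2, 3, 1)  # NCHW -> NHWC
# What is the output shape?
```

Input: (7, 248, 13, 13) -> Output: (7, 13, 13, 248)

Answer: (7, 13, 13, 248)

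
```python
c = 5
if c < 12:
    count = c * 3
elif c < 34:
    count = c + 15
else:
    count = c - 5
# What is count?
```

Trace:
`c = 5` → c = 5
`if c < 12: ...` → c < 12 is True → count = 15
So count = 15

Answer: 15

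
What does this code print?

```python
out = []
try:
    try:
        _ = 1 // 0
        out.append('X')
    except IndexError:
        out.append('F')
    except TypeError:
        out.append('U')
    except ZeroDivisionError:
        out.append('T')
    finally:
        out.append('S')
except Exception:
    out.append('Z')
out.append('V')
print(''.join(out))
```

Execution trace: 'T' (inner except ZeroDivisionError) → 'S' (inner finally) → 'V' (after the try/except). Output: TSV

Answer: TSV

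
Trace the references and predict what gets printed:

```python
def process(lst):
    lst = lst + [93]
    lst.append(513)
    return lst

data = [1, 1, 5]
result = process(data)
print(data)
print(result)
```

Key concept: rebinding parameter vs mutation.
Step by step:
`data = [1, 1, 5]` → data = [1, 1, 5]
`result = process(data)` → result = [1, 1, 5, 93, 513]
`print(data)` → prints [1, 1, 5]
`print(result)` → prints [1, 1, 5, 93, 513]

Answer:
[1, 1, 5]
[1, 1, 5, 93, 513]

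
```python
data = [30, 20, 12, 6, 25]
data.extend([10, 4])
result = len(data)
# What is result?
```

Trace:
`data = [30, 20, 12, 6, 25]` → data = [30, 20, 12, 6, 25]
`data.extend([10, 4])` → data = [30, 20, 12, 6, 25, 10, 4]
`result = len(data)` → result = 7
So result = 7

Answer: 7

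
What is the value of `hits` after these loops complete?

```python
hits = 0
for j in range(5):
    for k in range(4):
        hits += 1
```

5 * 4 = 20
`hits` takes the values: 0 → 1 → 2 → 3 → 4 → 5 → 6 → 7 → 8 → 9 → 10 → 11 → 12 → 13 → 14 → 15 → 16 → 17 → 18 → 19 → 20

Answer: 20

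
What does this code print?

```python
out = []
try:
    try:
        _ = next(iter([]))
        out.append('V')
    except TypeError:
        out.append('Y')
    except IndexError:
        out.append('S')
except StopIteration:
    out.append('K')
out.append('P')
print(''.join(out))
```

Execution trace: 'K' (outer except StopIteration) → 'P' (after the try/except). Output: KP

Answer: KP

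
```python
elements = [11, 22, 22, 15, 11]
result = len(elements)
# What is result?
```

Trace:
`elements = [11, 22, 22, 15, 11]` → elements = [11, 22, 22, 15, 11]
`result = len(elements)` → result = 5
So result = 5

Answer: 5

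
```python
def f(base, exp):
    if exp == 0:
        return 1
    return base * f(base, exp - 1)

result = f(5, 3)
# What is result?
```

f(5, 3) = 5 * 5 * 5 = 125

Answer: 125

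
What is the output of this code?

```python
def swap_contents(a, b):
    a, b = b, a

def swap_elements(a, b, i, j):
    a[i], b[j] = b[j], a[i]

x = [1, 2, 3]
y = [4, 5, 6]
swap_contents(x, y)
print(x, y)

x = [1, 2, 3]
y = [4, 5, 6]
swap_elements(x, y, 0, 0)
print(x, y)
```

Key concept: parameter rebinding vs mutation.
Step by step:
`x = [1, 2, 3]` → x = [1, 2, 3]
`y = [4, 5, 6]` → y = [4, 5, 6]
`swap_contents(x, y)` → no visible change to tracked variables
`print(x, y)` → prints [1, 2, 3] [4, 5, 6]
`x = [1, 2, 3]` → x = [1, 2, 3]
`y = [4, 5, 6]` → y = [4, 5, 6]
`swap_elements(x, y, 0, 0)` → x = [4, 2, 3]; y = [1, 5, 6]
`print(x, y)` → prints [4, 2, 3] [1, 5, 6]

Answer:
[1, 2, 3] [4, 5, 6]
[4, 2, 3] [1, 5, 6]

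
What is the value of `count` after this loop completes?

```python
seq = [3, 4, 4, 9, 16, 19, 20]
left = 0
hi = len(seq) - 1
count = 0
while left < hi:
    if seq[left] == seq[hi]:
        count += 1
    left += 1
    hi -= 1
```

Count matching pairs from ends
`count` takes the values: 0

Answer: 0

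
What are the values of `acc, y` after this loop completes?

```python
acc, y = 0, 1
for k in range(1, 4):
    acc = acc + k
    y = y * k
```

Sum and factorial of 1 to 3
`acc, y` takes the values: (0, 1) → (1, 1) → (3, 1) → (3, 2) → (6, 2) → (6, 6)

Answer: 6, 6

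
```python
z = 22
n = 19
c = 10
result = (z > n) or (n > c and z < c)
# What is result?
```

Trace:
`z = 22` → z = 22
`n = 19` → n = 19
`c = 10` → c = 10
`result = (z > n) or (n > c and z < c)` → result = True
So result = True

Answer: True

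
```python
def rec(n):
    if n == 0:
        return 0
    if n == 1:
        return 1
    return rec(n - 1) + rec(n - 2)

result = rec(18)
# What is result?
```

Build up from base cases: rec(0)=0, rec(1)=1, rec(2)=1, rec(3)=2, rec(4)=3, rec(5)=5, rec(6)=8, ..., rec(18)=2584

Answer: 2584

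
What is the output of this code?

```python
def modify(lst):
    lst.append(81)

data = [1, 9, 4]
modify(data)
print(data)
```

Key concept: function modifies passed list.
Step by step:
`data = [1, 9, 4]` → data = [1, 9, 4]
`modify(data)` → data = [1, 9, 4, 81]
`print(data)` → prints [1, 9, 4, 81]

Answer: [1, 9, 4, 81]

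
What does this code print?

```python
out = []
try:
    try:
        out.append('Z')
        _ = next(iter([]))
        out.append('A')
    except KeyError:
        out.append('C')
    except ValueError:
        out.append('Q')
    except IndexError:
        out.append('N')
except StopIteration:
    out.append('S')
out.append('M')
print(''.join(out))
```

Execution trace: 'Z' (try body) → 'S' (outer except StopIteration) → 'M' (after the try/except). Output: ZSM

Answer: ZSM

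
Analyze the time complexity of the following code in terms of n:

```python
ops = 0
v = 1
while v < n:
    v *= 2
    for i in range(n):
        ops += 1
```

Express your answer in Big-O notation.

Each loop level contributes: log n × n. Multiplying the contributions gives O(n log n).

Answer: O(n log n)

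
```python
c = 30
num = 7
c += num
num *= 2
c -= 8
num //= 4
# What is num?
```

Trace:
`c = 30` → c = 30
`num = 7` → num = 7
`c += num` → c = 37
`num *= 2` → num = 14
`c -= 8` → c = 29
`num //= 4` → num = 3
So num = 3

Answer: 3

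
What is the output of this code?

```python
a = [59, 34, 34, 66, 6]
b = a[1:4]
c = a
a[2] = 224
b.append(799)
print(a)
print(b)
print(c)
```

Key concept: slice vs alias.
Step by step:
`a = [59, 34, 34, 66, 6]` → a = [59, 34, 34, 66, 6]
`b = a[1:4]` → b = [34, 34, 66]
`c = a` → c = [59, 34, 34, 66, 6] (same object as a)
`a[2] = 224` → a = [59, 34, 224, 66, 6] (same object as c); c = [59, 34, 224, 66, 6] (same object as a)
`b.append(799)` → b = [34, 34, 66, 799]
`print(a)` → prints [59, 34, 224, 66, 6]
`print(b)` → prints [34, 34, 66, 799]
`print(c)` → prints [59, 34, 224, 66, 6]

Answer:
[59, 34, 224, 66, 6]
[34, 34, 66, 799]
[59, 34, 224, 66, 6]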